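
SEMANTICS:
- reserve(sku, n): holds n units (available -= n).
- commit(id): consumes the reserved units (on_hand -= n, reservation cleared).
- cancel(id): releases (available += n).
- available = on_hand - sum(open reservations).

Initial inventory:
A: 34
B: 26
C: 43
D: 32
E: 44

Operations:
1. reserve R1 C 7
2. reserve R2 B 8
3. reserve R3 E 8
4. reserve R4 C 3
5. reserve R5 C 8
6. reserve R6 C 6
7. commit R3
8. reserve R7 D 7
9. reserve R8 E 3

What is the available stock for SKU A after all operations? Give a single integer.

Answer: 34

Derivation:
Step 1: reserve R1 C 7 -> on_hand[A=34 B=26 C=43 D=32 E=44] avail[A=34 B=26 C=36 D=32 E=44] open={R1}
Step 2: reserve R2 B 8 -> on_hand[A=34 B=26 C=43 D=32 E=44] avail[A=34 B=18 C=36 D=32 E=44] open={R1,R2}
Step 3: reserve R3 E 8 -> on_hand[A=34 B=26 C=43 D=32 E=44] avail[A=34 B=18 C=36 D=32 E=36] open={R1,R2,R3}
Step 4: reserve R4 C 3 -> on_hand[A=34 B=26 C=43 D=32 E=44] avail[A=34 B=18 C=33 D=32 E=36] open={R1,R2,R3,R4}
Step 5: reserve R5 C 8 -> on_hand[A=34 B=26 C=43 D=32 E=44] avail[A=34 B=18 C=25 D=32 E=36] open={R1,R2,R3,R4,R5}
Step 6: reserve R6 C 6 -> on_hand[A=34 B=26 C=43 D=32 E=44] avail[A=34 B=18 C=19 D=32 E=36] open={R1,R2,R3,R4,R5,R6}
Step 7: commit R3 -> on_hand[A=34 B=26 C=43 D=32 E=36] avail[A=34 B=18 C=19 D=32 E=36] open={R1,R2,R4,R5,R6}
Step 8: reserve R7 D 7 -> on_hand[A=34 B=26 C=43 D=32 E=36] avail[A=34 B=18 C=19 D=25 E=36] open={R1,R2,R4,R5,R6,R7}
Step 9: reserve R8 E 3 -> on_hand[A=34 B=26 C=43 D=32 E=36] avail[A=34 B=18 C=19 D=25 E=33] open={R1,R2,R4,R5,R6,R7,R8}
Final available[A] = 34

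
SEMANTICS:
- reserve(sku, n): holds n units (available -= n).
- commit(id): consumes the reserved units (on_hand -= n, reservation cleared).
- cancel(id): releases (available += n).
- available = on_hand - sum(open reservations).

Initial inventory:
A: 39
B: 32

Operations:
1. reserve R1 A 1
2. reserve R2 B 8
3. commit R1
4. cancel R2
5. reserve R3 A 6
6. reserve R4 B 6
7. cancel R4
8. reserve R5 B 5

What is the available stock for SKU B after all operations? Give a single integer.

Step 1: reserve R1 A 1 -> on_hand[A=39 B=32] avail[A=38 B=32] open={R1}
Step 2: reserve R2 B 8 -> on_hand[A=39 B=32] avail[A=38 B=24] open={R1,R2}
Step 3: commit R1 -> on_hand[A=38 B=32] avail[A=38 B=24] open={R2}
Step 4: cancel R2 -> on_hand[A=38 B=32] avail[A=38 B=32] open={}
Step 5: reserve R3 A 6 -> on_hand[A=38 B=32] avail[A=32 B=32] open={R3}
Step 6: reserve R4 B 6 -> on_hand[A=38 B=32] avail[A=32 B=26] open={R3,R4}
Step 7: cancel R4 -> on_hand[A=38 B=32] avail[A=32 B=32] open={R3}
Step 8: reserve R5 B 5 -> on_hand[A=38 B=32] avail[A=32 B=27] open={R3,R5}
Final available[B] = 27

Answer: 27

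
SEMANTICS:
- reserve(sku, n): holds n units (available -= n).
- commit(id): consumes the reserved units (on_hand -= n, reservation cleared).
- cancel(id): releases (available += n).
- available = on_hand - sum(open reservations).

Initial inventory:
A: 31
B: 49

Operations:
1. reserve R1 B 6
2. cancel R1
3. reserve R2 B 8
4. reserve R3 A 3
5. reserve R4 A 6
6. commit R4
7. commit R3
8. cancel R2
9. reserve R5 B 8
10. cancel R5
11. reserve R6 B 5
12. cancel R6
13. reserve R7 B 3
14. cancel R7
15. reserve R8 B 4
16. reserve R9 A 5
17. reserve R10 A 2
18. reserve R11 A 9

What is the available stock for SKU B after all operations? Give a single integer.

Answer: 45

Derivation:
Step 1: reserve R1 B 6 -> on_hand[A=31 B=49] avail[A=31 B=43] open={R1}
Step 2: cancel R1 -> on_hand[A=31 B=49] avail[A=31 B=49] open={}
Step 3: reserve R2 B 8 -> on_hand[A=31 B=49] avail[A=31 B=41] open={R2}
Step 4: reserve R3 A 3 -> on_hand[A=31 B=49] avail[A=28 B=41] open={R2,R3}
Step 5: reserve R4 A 6 -> on_hand[A=31 B=49] avail[A=22 B=41] open={R2,R3,R4}
Step 6: commit R4 -> on_hand[A=25 B=49] avail[A=22 B=41] open={R2,R3}
Step 7: commit R3 -> on_hand[A=22 B=49] avail[A=22 B=41] open={R2}
Step 8: cancel R2 -> on_hand[A=22 B=49] avail[A=22 B=49] open={}
Step 9: reserve R5 B 8 -> on_hand[A=22 B=49] avail[A=22 B=41] open={R5}
Step 10: cancel R5 -> on_hand[A=22 B=49] avail[A=22 B=49] open={}
Step 11: reserve R6 B 5 -> on_hand[A=22 B=49] avail[A=22 B=44] open={R6}
Step 12: cancel R6 -> on_hand[A=22 B=49] avail[A=22 B=49] open={}
Step 13: reserve R7 B 3 -> on_hand[A=22 B=49] avail[A=22 B=46] open={R7}
Step 14: cancel R7 -> on_hand[A=22 B=49] avail[A=22 B=49] open={}
Step 15: reserve R8 B 4 -> on_hand[A=22 B=49] avail[A=22 B=45] open={R8}
Step 16: reserve R9 A 5 -> on_hand[A=22 B=49] avail[A=17 B=45] open={R8,R9}
Step 17: reserve R10 A 2 -> on_hand[A=22 B=49] avail[A=15 B=45] open={R10,R8,R9}
Step 18: reserve R11 A 9 -> on_hand[A=22 B=49] avail[A=6 B=45] open={R10,R11,R8,R9}
Final available[B] = 45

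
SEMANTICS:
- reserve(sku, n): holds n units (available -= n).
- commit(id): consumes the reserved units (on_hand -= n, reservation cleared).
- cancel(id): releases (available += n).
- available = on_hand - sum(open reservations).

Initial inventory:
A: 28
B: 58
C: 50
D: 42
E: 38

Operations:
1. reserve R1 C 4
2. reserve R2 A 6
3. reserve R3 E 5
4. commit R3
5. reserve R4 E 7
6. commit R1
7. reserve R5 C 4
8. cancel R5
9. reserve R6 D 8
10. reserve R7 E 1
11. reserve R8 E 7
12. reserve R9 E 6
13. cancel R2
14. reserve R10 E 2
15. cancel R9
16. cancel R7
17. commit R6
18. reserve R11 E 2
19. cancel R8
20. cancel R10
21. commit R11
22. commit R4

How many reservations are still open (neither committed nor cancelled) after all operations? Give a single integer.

Step 1: reserve R1 C 4 -> on_hand[A=28 B=58 C=50 D=42 E=38] avail[A=28 B=58 C=46 D=42 E=38] open={R1}
Step 2: reserve R2 A 6 -> on_hand[A=28 B=58 C=50 D=42 E=38] avail[A=22 B=58 C=46 D=42 E=38] open={R1,R2}
Step 3: reserve R3 E 5 -> on_hand[A=28 B=58 C=50 D=42 E=38] avail[A=22 B=58 C=46 D=42 E=33] open={R1,R2,R3}
Step 4: commit R3 -> on_hand[A=28 B=58 C=50 D=42 E=33] avail[A=22 B=58 C=46 D=42 E=33] open={R1,R2}
Step 5: reserve R4 E 7 -> on_hand[A=28 B=58 C=50 D=42 E=33] avail[A=22 B=58 C=46 D=42 E=26] open={R1,R2,R4}
Step 6: commit R1 -> on_hand[A=28 B=58 C=46 D=42 E=33] avail[A=22 B=58 C=46 D=42 E=26] open={R2,R4}
Step 7: reserve R5 C 4 -> on_hand[A=28 B=58 C=46 D=42 E=33] avail[A=22 B=58 C=42 D=42 E=26] open={R2,R4,R5}
Step 8: cancel R5 -> on_hand[A=28 B=58 C=46 D=42 E=33] avail[A=22 B=58 C=46 D=42 E=26] open={R2,R4}
Step 9: reserve R6 D 8 -> on_hand[A=28 B=58 C=46 D=42 E=33] avail[A=22 B=58 C=46 D=34 E=26] open={R2,R4,R6}
Step 10: reserve R7 E 1 -> on_hand[A=28 B=58 C=46 D=42 E=33] avail[A=22 B=58 C=46 D=34 E=25] open={R2,R4,R6,R7}
Step 11: reserve R8 E 7 -> on_hand[A=28 B=58 C=46 D=42 E=33] avail[A=22 B=58 C=46 D=34 E=18] open={R2,R4,R6,R7,R8}
Step 12: reserve R9 E 6 -> on_hand[A=28 B=58 C=46 D=42 E=33] avail[A=22 B=58 C=46 D=34 E=12] open={R2,R4,R6,R7,R8,R9}
Step 13: cancel R2 -> on_hand[A=28 B=58 C=46 D=42 E=33] avail[A=28 B=58 C=46 D=34 E=12] open={R4,R6,R7,R8,R9}
Step 14: reserve R10 E 2 -> on_hand[A=28 B=58 C=46 D=42 E=33] avail[A=28 B=58 C=46 D=34 E=10] open={R10,R4,R6,R7,R8,R9}
Step 15: cancel R9 -> on_hand[A=28 B=58 C=46 D=42 E=33] avail[A=28 B=58 C=46 D=34 E=16] open={R10,R4,R6,R7,R8}
Step 16: cancel R7 -> on_hand[A=28 B=58 C=46 D=42 E=33] avail[A=28 B=58 C=46 D=34 E=17] open={R10,R4,R6,R8}
Step 17: commit R6 -> on_hand[A=28 B=58 C=46 D=34 E=33] avail[A=28 B=58 C=46 D=34 E=17] open={R10,R4,R8}
Step 18: reserve R11 E 2 -> on_hand[A=28 B=58 C=46 D=34 E=33] avail[A=28 B=58 C=46 D=34 E=15] open={R10,R11,R4,R8}
Step 19: cancel R8 -> on_hand[A=28 B=58 C=46 D=34 E=33] avail[A=28 B=58 C=46 D=34 E=22] open={R10,R11,R4}
Step 20: cancel R10 -> on_hand[A=28 B=58 C=46 D=34 E=33] avail[A=28 B=58 C=46 D=34 E=24] open={R11,R4}
Step 21: commit R11 -> on_hand[A=28 B=58 C=46 D=34 E=31] avail[A=28 B=58 C=46 D=34 E=24] open={R4}
Step 22: commit R4 -> on_hand[A=28 B=58 C=46 D=34 E=24] avail[A=28 B=58 C=46 D=34 E=24] open={}
Open reservations: [] -> 0

Answer: 0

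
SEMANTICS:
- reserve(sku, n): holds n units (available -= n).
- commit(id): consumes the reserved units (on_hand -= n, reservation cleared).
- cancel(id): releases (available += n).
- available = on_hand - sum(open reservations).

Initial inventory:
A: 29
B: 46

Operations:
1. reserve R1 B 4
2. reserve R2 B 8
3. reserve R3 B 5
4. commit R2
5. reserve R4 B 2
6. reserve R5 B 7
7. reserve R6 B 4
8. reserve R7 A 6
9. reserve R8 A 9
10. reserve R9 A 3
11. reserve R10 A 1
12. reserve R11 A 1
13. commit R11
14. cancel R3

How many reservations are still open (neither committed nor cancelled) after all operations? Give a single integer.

Step 1: reserve R1 B 4 -> on_hand[A=29 B=46] avail[A=29 B=42] open={R1}
Step 2: reserve R2 B 8 -> on_hand[A=29 B=46] avail[A=29 B=34] open={R1,R2}
Step 3: reserve R3 B 5 -> on_hand[A=29 B=46] avail[A=29 B=29] open={R1,R2,R3}
Step 4: commit R2 -> on_hand[A=29 B=38] avail[A=29 B=29] open={R1,R3}
Step 5: reserve R4 B 2 -> on_hand[A=29 B=38] avail[A=29 B=27] open={R1,R3,R4}
Step 6: reserve R5 B 7 -> on_hand[A=29 B=38] avail[A=29 B=20] open={R1,R3,R4,R5}
Step 7: reserve R6 B 4 -> on_hand[A=29 B=38] avail[A=29 B=16] open={R1,R3,R4,R5,R6}
Step 8: reserve R7 A 6 -> on_hand[A=29 B=38] avail[A=23 B=16] open={R1,R3,R4,R5,R6,R7}
Step 9: reserve R8 A 9 -> on_hand[A=29 B=38] avail[A=14 B=16] open={R1,R3,R4,R5,R6,R7,R8}
Step 10: reserve R9 A 3 -> on_hand[A=29 B=38] avail[A=11 B=16] open={R1,R3,R4,R5,R6,R7,R8,R9}
Step 11: reserve R10 A 1 -> on_hand[A=29 B=38] avail[A=10 B=16] open={R1,R10,R3,R4,R5,R6,R7,R8,R9}
Step 12: reserve R11 A 1 -> on_hand[A=29 B=38] avail[A=9 B=16] open={R1,R10,R11,R3,R4,R5,R6,R7,R8,R9}
Step 13: commit R11 -> on_hand[A=28 B=38] avail[A=9 B=16] open={R1,R10,R3,R4,R5,R6,R7,R8,R9}
Step 14: cancel R3 -> on_hand[A=28 B=38] avail[A=9 B=21] open={R1,R10,R4,R5,R6,R7,R8,R9}
Open reservations: ['R1', 'R10', 'R4', 'R5', 'R6', 'R7', 'R8', 'R9'] -> 8

Answer: 8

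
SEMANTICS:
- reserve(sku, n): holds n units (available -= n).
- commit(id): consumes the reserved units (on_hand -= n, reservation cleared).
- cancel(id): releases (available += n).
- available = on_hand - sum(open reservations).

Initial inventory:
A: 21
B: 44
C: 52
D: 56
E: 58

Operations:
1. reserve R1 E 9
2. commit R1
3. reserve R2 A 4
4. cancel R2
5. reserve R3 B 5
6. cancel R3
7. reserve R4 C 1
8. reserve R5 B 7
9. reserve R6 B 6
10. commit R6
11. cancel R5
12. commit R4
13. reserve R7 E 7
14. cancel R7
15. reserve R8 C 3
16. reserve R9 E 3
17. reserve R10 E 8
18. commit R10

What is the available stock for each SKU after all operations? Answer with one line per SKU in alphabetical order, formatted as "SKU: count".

Step 1: reserve R1 E 9 -> on_hand[A=21 B=44 C=52 D=56 E=58] avail[A=21 B=44 C=52 D=56 E=49] open={R1}
Step 2: commit R1 -> on_hand[A=21 B=44 C=52 D=56 E=49] avail[A=21 B=44 C=52 D=56 E=49] open={}
Step 3: reserve R2 A 4 -> on_hand[A=21 B=44 C=52 D=56 E=49] avail[A=17 B=44 C=52 D=56 E=49] open={R2}
Step 4: cancel R2 -> on_hand[A=21 B=44 C=52 D=56 E=49] avail[A=21 B=44 C=52 D=56 E=49] open={}
Step 5: reserve R3 B 5 -> on_hand[A=21 B=44 C=52 D=56 E=49] avail[A=21 B=39 C=52 D=56 E=49] open={R3}
Step 6: cancel R3 -> on_hand[A=21 B=44 C=52 D=56 E=49] avail[A=21 B=44 C=52 D=56 E=49] open={}
Step 7: reserve R4 C 1 -> on_hand[A=21 B=44 C=52 D=56 E=49] avail[A=21 B=44 C=51 D=56 E=49] open={R4}
Step 8: reserve R5 B 7 -> on_hand[A=21 B=44 C=52 D=56 E=49] avail[A=21 B=37 C=51 D=56 E=49] open={R4,R5}
Step 9: reserve R6 B 6 -> on_hand[A=21 B=44 C=52 D=56 E=49] avail[A=21 B=31 C=51 D=56 E=49] open={R4,R5,R6}
Step 10: commit R6 -> on_hand[A=21 B=38 C=52 D=56 E=49] avail[A=21 B=31 C=51 D=56 E=49] open={R4,R5}
Step 11: cancel R5 -> on_hand[A=21 B=38 C=52 D=56 E=49] avail[A=21 B=38 C=51 D=56 E=49] open={R4}
Step 12: commit R4 -> on_hand[A=21 B=38 C=51 D=56 E=49] avail[A=21 B=38 C=51 D=56 E=49] open={}
Step 13: reserve R7 E 7 -> on_hand[A=21 B=38 C=51 D=56 E=49] avail[A=21 B=38 C=51 D=56 E=42] open={R7}
Step 14: cancel R7 -> on_hand[A=21 B=38 C=51 D=56 E=49] avail[A=21 B=38 C=51 D=56 E=49] open={}
Step 15: reserve R8 C 3 -> on_hand[A=21 B=38 C=51 D=56 E=49] avail[A=21 B=38 C=48 D=56 E=49] open={R8}
Step 16: reserve R9 E 3 -> on_hand[A=21 B=38 C=51 D=56 E=49] avail[A=21 B=38 C=48 D=56 E=46] open={R8,R9}
Step 17: reserve R10 E 8 -> on_hand[A=21 B=38 C=51 D=56 E=49] avail[A=21 B=38 C=48 D=56 E=38] open={R10,R8,R9}
Step 18: commit R10 -> on_hand[A=21 B=38 C=51 D=56 E=41] avail[A=21 B=38 C=48 D=56 E=38] open={R8,R9}

Answer: A: 21
B: 38
C: 48
D: 56
E: 38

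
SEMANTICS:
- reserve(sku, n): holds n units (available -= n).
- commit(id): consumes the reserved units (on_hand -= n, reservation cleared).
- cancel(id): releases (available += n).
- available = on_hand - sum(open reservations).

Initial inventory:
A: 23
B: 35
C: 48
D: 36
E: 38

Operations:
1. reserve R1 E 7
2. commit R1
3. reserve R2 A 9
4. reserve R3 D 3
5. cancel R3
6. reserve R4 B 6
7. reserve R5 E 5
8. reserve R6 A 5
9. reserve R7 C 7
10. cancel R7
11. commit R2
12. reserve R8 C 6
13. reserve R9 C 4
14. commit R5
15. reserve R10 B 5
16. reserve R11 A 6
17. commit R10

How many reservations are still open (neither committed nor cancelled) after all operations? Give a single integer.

Step 1: reserve R1 E 7 -> on_hand[A=23 B=35 C=48 D=36 E=38] avail[A=23 B=35 C=48 D=36 E=31] open={R1}
Step 2: commit R1 -> on_hand[A=23 B=35 C=48 D=36 E=31] avail[A=23 B=35 C=48 D=36 E=31] open={}
Step 3: reserve R2 A 9 -> on_hand[A=23 B=35 C=48 D=36 E=31] avail[A=14 B=35 C=48 D=36 E=31] open={R2}
Step 4: reserve R3 D 3 -> on_hand[A=23 B=35 C=48 D=36 E=31] avail[A=14 B=35 C=48 D=33 E=31] open={R2,R3}
Step 5: cancel R3 -> on_hand[A=23 B=35 C=48 D=36 E=31] avail[A=14 B=35 C=48 D=36 E=31] open={R2}
Step 6: reserve R4 B 6 -> on_hand[A=23 B=35 C=48 D=36 E=31] avail[A=14 B=29 C=48 D=36 E=31] open={R2,R4}
Step 7: reserve R5 E 5 -> on_hand[A=23 B=35 C=48 D=36 E=31] avail[A=14 B=29 C=48 D=36 E=26] open={R2,R4,R5}
Step 8: reserve R6 A 5 -> on_hand[A=23 B=35 C=48 D=36 E=31] avail[A=9 B=29 C=48 D=36 E=26] open={R2,R4,R5,R6}
Step 9: reserve R7 C 7 -> on_hand[A=23 B=35 C=48 D=36 E=31] avail[A=9 B=29 C=41 D=36 E=26] open={R2,R4,R5,R6,R7}
Step 10: cancel R7 -> on_hand[A=23 B=35 C=48 D=36 E=31] avail[A=9 B=29 C=48 D=36 E=26] open={R2,R4,R5,R6}
Step 11: commit R2 -> on_hand[A=14 B=35 C=48 D=36 E=31] avail[A=9 B=29 C=48 D=36 E=26] open={R4,R5,R6}
Step 12: reserve R8 C 6 -> on_hand[A=14 B=35 C=48 D=36 E=31] avail[A=9 B=29 C=42 D=36 E=26] open={R4,R5,R6,R8}
Step 13: reserve R9 C 4 -> on_hand[A=14 B=35 C=48 D=36 E=31] avail[A=9 B=29 C=38 D=36 E=26] open={R4,R5,R6,R8,R9}
Step 14: commit R5 -> on_hand[A=14 B=35 C=48 D=36 E=26] avail[A=9 B=29 C=38 D=36 E=26] open={R4,R6,R8,R9}
Step 15: reserve R10 B 5 -> on_hand[A=14 B=35 C=48 D=36 E=26] avail[A=9 B=24 C=38 D=36 E=26] open={R10,R4,R6,R8,R9}
Step 16: reserve R11 A 6 -> on_hand[A=14 B=35 C=48 D=36 E=26] avail[A=3 B=24 C=38 D=36 E=26] open={R10,R11,R4,R6,R8,R9}
Step 17: commit R10 -> on_hand[A=14 B=30 C=48 D=36 E=26] avail[A=3 B=24 C=38 D=36 E=26] open={R11,R4,R6,R8,R9}
Open reservations: ['R11', 'R4', 'R6', 'R8', 'R9'] -> 5

Answer: 5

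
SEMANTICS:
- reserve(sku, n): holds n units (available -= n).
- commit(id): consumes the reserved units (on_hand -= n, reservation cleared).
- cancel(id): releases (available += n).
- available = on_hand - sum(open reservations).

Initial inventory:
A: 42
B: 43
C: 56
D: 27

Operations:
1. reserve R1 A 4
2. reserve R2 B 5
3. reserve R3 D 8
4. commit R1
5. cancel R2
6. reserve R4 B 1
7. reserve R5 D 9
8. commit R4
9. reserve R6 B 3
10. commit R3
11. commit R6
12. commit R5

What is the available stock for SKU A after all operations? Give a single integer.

Answer: 38

Derivation:
Step 1: reserve R1 A 4 -> on_hand[A=42 B=43 C=56 D=27] avail[A=38 B=43 C=56 D=27] open={R1}
Step 2: reserve R2 B 5 -> on_hand[A=42 B=43 C=56 D=27] avail[A=38 B=38 C=56 D=27] open={R1,R2}
Step 3: reserve R3 D 8 -> on_hand[A=42 B=43 C=56 D=27] avail[A=38 B=38 C=56 D=19] open={R1,R2,R3}
Step 4: commit R1 -> on_hand[A=38 B=43 C=56 D=27] avail[A=38 B=38 C=56 D=19] open={R2,R3}
Step 5: cancel R2 -> on_hand[A=38 B=43 C=56 D=27] avail[A=38 B=43 C=56 D=19] open={R3}
Step 6: reserve R4 B 1 -> on_hand[A=38 B=43 C=56 D=27] avail[A=38 B=42 C=56 D=19] open={R3,R4}
Step 7: reserve R5 D 9 -> on_hand[A=38 B=43 C=56 D=27] avail[A=38 B=42 C=56 D=10] open={R3,R4,R5}
Step 8: commit R4 -> on_hand[A=38 B=42 C=56 D=27] avail[A=38 B=42 C=56 D=10] open={R3,R5}
Step 9: reserve R6 B 3 -> on_hand[A=38 B=42 C=56 D=27] avail[A=38 B=39 C=56 D=10] open={R3,R5,R6}
Step 10: commit R3 -> on_hand[A=38 B=42 C=56 D=19] avail[A=38 B=39 C=56 D=10] open={R5,R6}
Step 11: commit R6 -> on_hand[A=38 B=39 C=56 D=19] avail[A=38 B=39 C=56 D=10] open={R5}
Step 12: commit R5 -> on_hand[A=38 B=39 C=56 D=10] avail[A=38 B=39 C=56 D=10] open={}
Final available[A] = 38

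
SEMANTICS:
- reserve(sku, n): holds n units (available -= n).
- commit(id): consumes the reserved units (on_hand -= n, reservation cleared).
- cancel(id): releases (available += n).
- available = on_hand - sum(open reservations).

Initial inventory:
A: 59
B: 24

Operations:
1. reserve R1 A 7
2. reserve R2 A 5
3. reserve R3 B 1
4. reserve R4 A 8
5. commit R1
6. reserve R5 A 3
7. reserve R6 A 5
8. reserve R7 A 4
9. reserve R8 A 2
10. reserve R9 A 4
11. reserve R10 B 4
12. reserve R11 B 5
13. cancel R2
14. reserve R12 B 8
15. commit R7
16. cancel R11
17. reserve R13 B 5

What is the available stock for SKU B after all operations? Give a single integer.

Step 1: reserve R1 A 7 -> on_hand[A=59 B=24] avail[A=52 B=24] open={R1}
Step 2: reserve R2 A 5 -> on_hand[A=59 B=24] avail[A=47 B=24] open={R1,R2}
Step 3: reserve R3 B 1 -> on_hand[A=59 B=24] avail[A=47 B=23] open={R1,R2,R3}
Step 4: reserve R4 A 8 -> on_hand[A=59 B=24] avail[A=39 B=23] open={R1,R2,R3,R4}
Step 5: commit R1 -> on_hand[A=52 B=24] avail[A=39 B=23] open={R2,R3,R4}
Step 6: reserve R5 A 3 -> on_hand[A=52 B=24] avail[A=36 B=23] open={R2,R3,R4,R5}
Step 7: reserve R6 A 5 -> on_hand[A=52 B=24] avail[A=31 B=23] open={R2,R3,R4,R5,R6}
Step 8: reserve R7 A 4 -> on_hand[A=52 B=24] avail[A=27 B=23] open={R2,R3,R4,R5,R6,R7}
Step 9: reserve R8 A 2 -> on_hand[A=52 B=24] avail[A=25 B=23] open={R2,R3,R4,R5,R6,R7,R8}
Step 10: reserve R9 A 4 -> on_hand[A=52 B=24] avail[A=21 B=23] open={R2,R3,R4,R5,R6,R7,R8,R9}
Step 11: reserve R10 B 4 -> on_hand[A=52 B=24] avail[A=21 B=19] open={R10,R2,R3,R4,R5,R6,R7,R8,R9}
Step 12: reserve R11 B 5 -> on_hand[A=52 B=24] avail[A=21 B=14] open={R10,R11,R2,R3,R4,R5,R6,R7,R8,R9}
Step 13: cancel R2 -> on_hand[A=52 B=24] avail[A=26 B=14] open={R10,R11,R3,R4,R5,R6,R7,R8,R9}
Step 14: reserve R12 B 8 -> on_hand[A=52 B=24] avail[A=26 B=6] open={R10,R11,R12,R3,R4,R5,R6,R7,R8,R9}
Step 15: commit R7 -> on_hand[A=48 B=24] avail[A=26 B=6] open={R10,R11,R12,R3,R4,R5,R6,R8,R9}
Step 16: cancel R11 -> on_hand[A=48 B=24] avail[A=26 B=11] open={R10,R12,R3,R4,R5,R6,R8,R9}
Step 17: reserve R13 B 5 -> on_hand[A=48 B=24] avail[A=26 B=6] open={R10,R12,R13,R3,R4,R5,R6,R8,R9}
Final available[B] = 6

Answer: 6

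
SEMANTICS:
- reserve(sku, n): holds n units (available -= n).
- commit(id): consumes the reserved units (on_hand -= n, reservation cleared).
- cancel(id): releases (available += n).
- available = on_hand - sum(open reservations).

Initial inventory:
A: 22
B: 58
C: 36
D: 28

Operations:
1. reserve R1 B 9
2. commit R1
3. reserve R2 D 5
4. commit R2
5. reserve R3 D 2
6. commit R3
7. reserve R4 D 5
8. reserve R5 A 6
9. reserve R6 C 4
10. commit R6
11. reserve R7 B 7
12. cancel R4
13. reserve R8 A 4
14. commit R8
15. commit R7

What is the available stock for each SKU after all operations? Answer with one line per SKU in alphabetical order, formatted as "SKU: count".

Step 1: reserve R1 B 9 -> on_hand[A=22 B=58 C=36 D=28] avail[A=22 B=49 C=36 D=28] open={R1}
Step 2: commit R1 -> on_hand[A=22 B=49 C=36 D=28] avail[A=22 B=49 C=36 D=28] open={}
Step 3: reserve R2 D 5 -> on_hand[A=22 B=49 C=36 D=28] avail[A=22 B=49 C=36 D=23] open={R2}
Step 4: commit R2 -> on_hand[A=22 B=49 C=36 D=23] avail[A=22 B=49 C=36 D=23] open={}
Step 5: reserve R3 D 2 -> on_hand[A=22 B=49 C=36 D=23] avail[A=22 B=49 C=36 D=21] open={R3}
Step 6: commit R3 -> on_hand[A=22 B=49 C=36 D=21] avail[A=22 B=49 C=36 D=21] open={}
Step 7: reserve R4 D 5 -> on_hand[A=22 B=49 C=36 D=21] avail[A=22 B=49 C=36 D=16] open={R4}
Step 8: reserve R5 A 6 -> on_hand[A=22 B=49 C=36 D=21] avail[A=16 B=49 C=36 D=16] open={R4,R5}
Step 9: reserve R6 C 4 -> on_hand[A=22 B=49 C=36 D=21] avail[A=16 B=49 C=32 D=16] open={R4,R5,R6}
Step 10: commit R6 -> on_hand[A=22 B=49 C=32 D=21] avail[A=16 B=49 C=32 D=16] open={R4,R5}
Step 11: reserve R7 B 7 -> on_hand[A=22 B=49 C=32 D=21] avail[A=16 B=42 C=32 D=16] open={R4,R5,R7}
Step 12: cancel R4 -> on_hand[A=22 B=49 C=32 D=21] avail[A=16 B=42 C=32 D=21] open={R5,R7}
Step 13: reserve R8 A 4 -> on_hand[A=22 B=49 C=32 D=21] avail[A=12 B=42 C=32 D=21] open={R5,R7,R8}
Step 14: commit R8 -> on_hand[A=18 B=49 C=32 D=21] avail[A=12 B=42 C=32 D=21] open={R5,R7}
Step 15: commit R7 -> on_hand[A=18 B=42 C=32 D=21] avail[A=12 B=42 C=32 D=21] open={R5}

Answer: A: 12
B: 42
C: 32
D: 21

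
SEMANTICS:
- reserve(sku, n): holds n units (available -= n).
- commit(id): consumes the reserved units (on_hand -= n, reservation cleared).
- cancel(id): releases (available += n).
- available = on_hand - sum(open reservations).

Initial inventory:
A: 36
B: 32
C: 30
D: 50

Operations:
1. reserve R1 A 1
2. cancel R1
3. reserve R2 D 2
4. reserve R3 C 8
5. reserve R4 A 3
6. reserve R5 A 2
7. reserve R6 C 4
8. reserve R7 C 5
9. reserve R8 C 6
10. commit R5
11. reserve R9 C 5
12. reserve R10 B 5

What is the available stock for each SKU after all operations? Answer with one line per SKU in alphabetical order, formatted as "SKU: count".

Step 1: reserve R1 A 1 -> on_hand[A=36 B=32 C=30 D=50] avail[A=35 B=32 C=30 D=50] open={R1}
Step 2: cancel R1 -> on_hand[A=36 B=32 C=30 D=50] avail[A=36 B=32 C=30 D=50] open={}
Step 3: reserve R2 D 2 -> on_hand[A=36 B=32 C=30 D=50] avail[A=36 B=32 C=30 D=48] open={R2}
Step 4: reserve R3 C 8 -> on_hand[A=36 B=32 C=30 D=50] avail[A=36 B=32 C=22 D=48] open={R2,R3}
Step 5: reserve R4 A 3 -> on_hand[A=36 B=32 C=30 D=50] avail[A=33 B=32 C=22 D=48] open={R2,R3,R4}
Step 6: reserve R5 A 2 -> on_hand[A=36 B=32 C=30 D=50] avail[A=31 B=32 C=22 D=48] open={R2,R3,R4,R5}
Step 7: reserve R6 C 4 -> on_hand[A=36 B=32 C=30 D=50] avail[A=31 B=32 C=18 D=48] open={R2,R3,R4,R5,R6}
Step 8: reserve R7 C 5 -> on_hand[A=36 B=32 C=30 D=50] avail[A=31 B=32 C=13 D=48] open={R2,R3,R4,R5,R6,R7}
Step 9: reserve R8 C 6 -> on_hand[A=36 B=32 C=30 D=50] avail[A=31 B=32 C=7 D=48] open={R2,R3,R4,R5,R6,R7,R8}
Step 10: commit R5 -> on_hand[A=34 B=32 C=30 D=50] avail[A=31 B=32 C=7 D=48] open={R2,R3,R4,R6,R7,R8}
Step 11: reserve R9 C 5 -> on_hand[A=34 B=32 C=30 D=50] avail[A=31 B=32 C=2 D=48] open={R2,R3,R4,R6,R7,R8,R9}
Step 12: reserve R10 B 5 -> on_hand[A=34 B=32 C=30 D=50] avail[A=31 B=27 C=2 D=48] open={R10,R2,R3,R4,R6,R7,R8,R9}

Answer: A: 31
B: 27
C: 2
D: 48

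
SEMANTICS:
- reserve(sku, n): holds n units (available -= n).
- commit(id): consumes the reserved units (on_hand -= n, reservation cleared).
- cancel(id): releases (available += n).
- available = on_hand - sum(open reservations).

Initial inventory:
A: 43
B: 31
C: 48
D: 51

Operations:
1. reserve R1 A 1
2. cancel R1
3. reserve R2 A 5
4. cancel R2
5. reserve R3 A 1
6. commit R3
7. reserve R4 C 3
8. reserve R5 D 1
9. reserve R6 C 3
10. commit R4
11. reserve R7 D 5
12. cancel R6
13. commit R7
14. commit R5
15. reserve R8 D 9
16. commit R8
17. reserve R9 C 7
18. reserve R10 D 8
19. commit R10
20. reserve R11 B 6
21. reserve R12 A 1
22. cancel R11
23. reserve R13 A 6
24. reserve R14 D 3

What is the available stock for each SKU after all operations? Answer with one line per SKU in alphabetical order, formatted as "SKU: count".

Step 1: reserve R1 A 1 -> on_hand[A=43 B=31 C=48 D=51] avail[A=42 B=31 C=48 D=51] open={R1}
Step 2: cancel R1 -> on_hand[A=43 B=31 C=48 D=51] avail[A=43 B=31 C=48 D=51] open={}
Step 3: reserve R2 A 5 -> on_hand[A=43 B=31 C=48 D=51] avail[A=38 B=31 C=48 D=51] open={R2}
Step 4: cancel R2 -> on_hand[A=43 B=31 C=48 D=51] avail[A=43 B=31 C=48 D=51] open={}
Step 5: reserve R3 A 1 -> on_hand[A=43 B=31 C=48 D=51] avail[A=42 B=31 C=48 D=51] open={R3}
Step 6: commit R3 -> on_hand[A=42 B=31 C=48 D=51] avail[A=42 B=31 C=48 D=51] open={}
Step 7: reserve R4 C 3 -> on_hand[A=42 B=31 C=48 D=51] avail[A=42 B=31 C=45 D=51] open={R4}
Step 8: reserve R5 D 1 -> on_hand[A=42 B=31 C=48 D=51] avail[A=42 B=31 C=45 D=50] open={R4,R5}
Step 9: reserve R6 C 3 -> on_hand[A=42 B=31 C=48 D=51] avail[A=42 B=31 C=42 D=50] open={R4,R5,R6}
Step 10: commit R4 -> on_hand[A=42 B=31 C=45 D=51] avail[A=42 B=31 C=42 D=50] open={R5,R6}
Step 11: reserve R7 D 5 -> on_hand[A=42 B=31 C=45 D=51] avail[A=42 B=31 C=42 D=45] open={R5,R6,R7}
Step 12: cancel R6 -> on_hand[A=42 B=31 C=45 D=51] avail[A=42 B=31 C=45 D=45] open={R5,R7}
Step 13: commit R7 -> on_hand[A=42 B=31 C=45 D=46] avail[A=42 B=31 C=45 D=45] open={R5}
Step 14: commit R5 -> on_hand[A=42 B=31 C=45 D=45] avail[A=42 B=31 C=45 D=45] open={}
Step 15: reserve R8 D 9 -> on_hand[A=42 B=31 C=45 D=45] avail[A=42 B=31 C=45 D=36] open={R8}
Step 16: commit R8 -> on_hand[A=42 B=31 C=45 D=36] avail[A=42 B=31 C=45 D=36] open={}
Step 17: reserve R9 C 7 -> on_hand[A=42 B=31 C=45 D=36] avail[A=42 B=31 C=38 D=36] open={R9}
Step 18: reserve R10 D 8 -> on_hand[A=42 B=31 C=45 D=36] avail[A=42 B=31 C=38 D=28] open={R10,R9}
Step 19: commit R10 -> on_hand[A=42 B=31 C=45 D=28] avail[A=42 B=31 C=38 D=28] open={R9}
Step 20: reserve R11 B 6 -> on_hand[A=42 B=31 C=45 D=28] avail[A=42 B=25 C=38 D=28] open={R11,R9}
Step 21: reserve R12 A 1 -> on_hand[A=42 B=31 C=45 D=28] avail[A=41 B=25 C=38 D=28] open={R11,R12,R9}
Step 22: cancel R11 -> on_hand[A=42 B=31 C=45 D=28] avail[A=41 B=31 C=38 D=28] open={R12,R9}
Step 23: reserve R13 A 6 -> on_hand[A=42 B=31 C=45 D=28] avail[A=35 B=31 C=38 D=28] open={R12,R13,R9}
Step 24: reserve R14 D 3 -> on_hand[A=42 B=31 C=45 D=28] avail[A=35 B=31 C=38 D=25] open={R12,R13,R14,R9}

Answer: A: 35
B: 31
C: 38
D: 25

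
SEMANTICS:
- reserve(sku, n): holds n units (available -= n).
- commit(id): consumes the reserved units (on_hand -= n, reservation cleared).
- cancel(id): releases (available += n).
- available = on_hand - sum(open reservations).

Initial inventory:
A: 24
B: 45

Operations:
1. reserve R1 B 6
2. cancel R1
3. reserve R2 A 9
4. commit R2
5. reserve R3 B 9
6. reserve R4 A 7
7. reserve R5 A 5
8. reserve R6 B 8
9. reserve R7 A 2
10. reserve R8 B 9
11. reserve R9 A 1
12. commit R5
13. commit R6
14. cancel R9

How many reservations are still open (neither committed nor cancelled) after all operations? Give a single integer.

Step 1: reserve R1 B 6 -> on_hand[A=24 B=45] avail[A=24 B=39] open={R1}
Step 2: cancel R1 -> on_hand[A=24 B=45] avail[A=24 B=45] open={}
Step 3: reserve R2 A 9 -> on_hand[A=24 B=45] avail[A=15 B=45] open={R2}
Step 4: commit R2 -> on_hand[A=15 B=45] avail[A=15 B=45] open={}
Step 5: reserve R3 B 9 -> on_hand[A=15 B=45] avail[A=15 B=36] open={R3}
Step 6: reserve R4 A 7 -> on_hand[A=15 B=45] avail[A=8 B=36] open={R3,R4}
Step 7: reserve R5 A 5 -> on_hand[A=15 B=45] avail[A=3 B=36] open={R3,R4,R5}
Step 8: reserve R6 B 8 -> on_hand[A=15 B=45] avail[A=3 B=28] open={R3,R4,R5,R6}
Step 9: reserve R7 A 2 -> on_hand[A=15 B=45] avail[A=1 B=28] open={R3,R4,R5,R6,R7}
Step 10: reserve R8 B 9 -> on_hand[A=15 B=45] avail[A=1 B=19] open={R3,R4,R5,R6,R7,R8}
Step 11: reserve R9 A 1 -> on_hand[A=15 B=45] avail[A=0 B=19] open={R3,R4,R5,R6,R7,R8,R9}
Step 12: commit R5 -> on_hand[A=10 B=45] avail[A=0 B=19] open={R3,R4,R6,R7,R8,R9}
Step 13: commit R6 -> on_hand[A=10 B=37] avail[A=0 B=19] open={R3,R4,R7,R8,R9}
Step 14: cancel R9 -> on_hand[A=10 B=37] avail[A=1 B=19] open={R3,R4,R7,R8}
Open reservations: ['R3', 'R4', 'R7', 'R8'] -> 4

Answer: 4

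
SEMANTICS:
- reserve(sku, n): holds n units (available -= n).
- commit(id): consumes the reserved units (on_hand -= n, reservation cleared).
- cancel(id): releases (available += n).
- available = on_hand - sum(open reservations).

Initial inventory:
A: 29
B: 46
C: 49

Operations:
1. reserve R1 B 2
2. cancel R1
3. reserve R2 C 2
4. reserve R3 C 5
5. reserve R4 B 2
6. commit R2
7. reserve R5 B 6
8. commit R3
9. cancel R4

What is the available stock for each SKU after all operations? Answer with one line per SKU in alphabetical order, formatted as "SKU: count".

Answer: A: 29
B: 40
C: 42

Derivation:
Step 1: reserve R1 B 2 -> on_hand[A=29 B=46 C=49] avail[A=29 B=44 C=49] open={R1}
Step 2: cancel R1 -> on_hand[A=29 B=46 C=49] avail[A=29 B=46 C=49] open={}
Step 3: reserve R2 C 2 -> on_hand[A=29 B=46 C=49] avail[A=29 B=46 C=47] open={R2}
Step 4: reserve R3 C 5 -> on_hand[A=29 B=46 C=49] avail[A=29 B=46 C=42] open={R2,R3}
Step 5: reserve R4 B 2 -> on_hand[A=29 B=46 C=49] avail[A=29 B=44 C=42] open={R2,R3,R4}
Step 6: commit R2 -> on_hand[A=29 B=46 C=47] avail[A=29 B=44 C=42] open={R3,R4}
Step 7: reserve R5 B 6 -> on_hand[A=29 B=46 C=47] avail[A=29 B=38 C=42] open={R3,R4,R5}
Step 8: commit R3 -> on_hand[A=29 B=46 C=42] avail[A=29 B=38 C=42] open={R4,R5}
Step 9: cancel R4 -> on_hand[A=29 B=46 C=42] avail[A=29 B=40 C=42] open={R5}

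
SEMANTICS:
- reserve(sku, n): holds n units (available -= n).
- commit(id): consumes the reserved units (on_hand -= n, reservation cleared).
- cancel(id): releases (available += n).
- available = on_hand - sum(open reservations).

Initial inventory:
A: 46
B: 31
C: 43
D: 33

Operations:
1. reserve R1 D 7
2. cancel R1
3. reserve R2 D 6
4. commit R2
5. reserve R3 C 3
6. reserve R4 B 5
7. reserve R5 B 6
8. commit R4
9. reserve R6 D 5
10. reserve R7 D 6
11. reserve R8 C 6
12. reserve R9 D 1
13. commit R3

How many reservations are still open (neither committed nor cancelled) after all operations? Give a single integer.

Step 1: reserve R1 D 7 -> on_hand[A=46 B=31 C=43 D=33] avail[A=46 B=31 C=43 D=26] open={R1}
Step 2: cancel R1 -> on_hand[A=46 B=31 C=43 D=33] avail[A=46 B=31 C=43 D=33] open={}
Step 3: reserve R2 D 6 -> on_hand[A=46 B=31 C=43 D=33] avail[A=46 B=31 C=43 D=27] open={R2}
Step 4: commit R2 -> on_hand[A=46 B=31 C=43 D=27] avail[A=46 B=31 C=43 D=27] open={}
Step 5: reserve R3 C 3 -> on_hand[A=46 B=31 C=43 D=27] avail[A=46 B=31 C=40 D=27] open={R3}
Step 6: reserve R4 B 5 -> on_hand[A=46 B=31 C=43 D=27] avail[A=46 B=26 C=40 D=27] open={R3,R4}
Step 7: reserve R5 B 6 -> on_hand[A=46 B=31 C=43 D=27] avail[A=46 B=20 C=40 D=27] open={R3,R4,R5}
Step 8: commit R4 -> on_hand[A=46 B=26 C=43 D=27] avail[A=46 B=20 C=40 D=27] open={R3,R5}
Step 9: reserve R6 D 5 -> on_hand[A=46 B=26 C=43 D=27] avail[A=46 B=20 C=40 D=22] open={R3,R5,R6}
Step 10: reserve R7 D 6 -> on_hand[A=46 B=26 C=43 D=27] avail[A=46 B=20 C=40 D=16] open={R3,R5,R6,R7}
Step 11: reserve R8 C 6 -> on_hand[A=46 B=26 C=43 D=27] avail[A=46 B=20 C=34 D=16] open={R3,R5,R6,R7,R8}
Step 12: reserve R9 D 1 -> on_hand[A=46 B=26 C=43 D=27] avail[A=46 B=20 C=34 D=15] open={R3,R5,R6,R7,R8,R9}
Step 13: commit R3 -> on_hand[A=46 B=26 C=40 D=27] avail[A=46 B=20 C=34 D=15] open={R5,R6,R7,R8,R9}
Open reservations: ['R5', 'R6', 'R7', 'R8', 'R9'] -> 5

Answer: 5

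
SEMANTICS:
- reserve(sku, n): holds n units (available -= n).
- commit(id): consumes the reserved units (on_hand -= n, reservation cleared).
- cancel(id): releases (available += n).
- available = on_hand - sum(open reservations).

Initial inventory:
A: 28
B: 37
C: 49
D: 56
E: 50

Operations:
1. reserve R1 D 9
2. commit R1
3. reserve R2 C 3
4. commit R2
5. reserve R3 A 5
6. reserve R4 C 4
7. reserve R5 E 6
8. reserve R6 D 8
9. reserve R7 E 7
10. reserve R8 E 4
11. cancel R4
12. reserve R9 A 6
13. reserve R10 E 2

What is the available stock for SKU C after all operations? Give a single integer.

Answer: 46

Derivation:
Step 1: reserve R1 D 9 -> on_hand[A=28 B=37 C=49 D=56 E=50] avail[A=28 B=37 C=49 D=47 E=50] open={R1}
Step 2: commit R1 -> on_hand[A=28 B=37 C=49 D=47 E=50] avail[A=28 B=37 C=49 D=47 E=50] open={}
Step 3: reserve R2 C 3 -> on_hand[A=28 B=37 C=49 D=47 E=50] avail[A=28 B=37 C=46 D=47 E=50] open={R2}
Step 4: commit R2 -> on_hand[A=28 B=37 C=46 D=47 E=50] avail[A=28 B=37 C=46 D=47 E=50] open={}
Step 5: reserve R3 A 5 -> on_hand[A=28 B=37 C=46 D=47 E=50] avail[A=23 B=37 C=46 D=47 E=50] open={R3}
Step 6: reserve R4 C 4 -> on_hand[A=28 B=37 C=46 D=47 E=50] avail[A=23 B=37 C=42 D=47 E=50] open={R3,R4}
Step 7: reserve R5 E 6 -> on_hand[A=28 B=37 C=46 D=47 E=50] avail[A=23 B=37 C=42 D=47 E=44] open={R3,R4,R5}
Step 8: reserve R6 D 8 -> on_hand[A=28 B=37 C=46 D=47 E=50] avail[A=23 B=37 C=42 D=39 E=44] open={R3,R4,R5,R6}
Step 9: reserve R7 E 7 -> on_hand[A=28 B=37 C=46 D=47 E=50] avail[A=23 B=37 C=42 D=39 E=37] open={R3,R4,R5,R6,R7}
Step 10: reserve R8 E 4 -> on_hand[A=28 B=37 C=46 D=47 E=50] avail[A=23 B=37 C=42 D=39 E=33] open={R3,R4,R5,R6,R7,R8}
Step 11: cancel R4 -> on_hand[A=28 B=37 C=46 D=47 E=50] avail[A=23 B=37 C=46 D=39 E=33] open={R3,R5,R6,R7,R8}
Step 12: reserve R9 A 6 -> on_hand[A=28 B=37 C=46 D=47 E=50] avail[A=17 B=37 C=46 D=39 E=33] open={R3,R5,R6,R7,R8,R9}
Step 13: reserve R10 E 2 -> on_hand[A=28 B=37 C=46 D=47 E=50] avail[A=17 B=37 C=46 D=39 E=31] open={R10,R3,R5,R6,R7,R8,R9}
Final available[C] = 46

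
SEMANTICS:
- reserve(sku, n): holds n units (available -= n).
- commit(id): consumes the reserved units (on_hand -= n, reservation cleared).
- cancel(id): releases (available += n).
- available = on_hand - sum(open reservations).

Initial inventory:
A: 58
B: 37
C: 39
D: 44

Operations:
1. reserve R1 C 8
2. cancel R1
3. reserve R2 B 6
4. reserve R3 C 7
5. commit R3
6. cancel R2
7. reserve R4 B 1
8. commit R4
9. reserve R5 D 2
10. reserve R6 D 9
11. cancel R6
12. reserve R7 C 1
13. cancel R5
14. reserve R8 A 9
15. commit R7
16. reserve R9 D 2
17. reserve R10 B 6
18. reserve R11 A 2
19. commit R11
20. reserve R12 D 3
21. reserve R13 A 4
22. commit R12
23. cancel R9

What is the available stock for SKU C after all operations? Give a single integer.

Answer: 31

Derivation:
Step 1: reserve R1 C 8 -> on_hand[A=58 B=37 C=39 D=44] avail[A=58 B=37 C=31 D=44] open={R1}
Step 2: cancel R1 -> on_hand[A=58 B=37 C=39 D=44] avail[A=58 B=37 C=39 D=44] open={}
Step 3: reserve R2 B 6 -> on_hand[A=58 B=37 C=39 D=44] avail[A=58 B=31 C=39 D=44] open={R2}
Step 4: reserve R3 C 7 -> on_hand[A=58 B=37 C=39 D=44] avail[A=58 B=31 C=32 D=44] open={R2,R3}
Step 5: commit R3 -> on_hand[A=58 B=37 C=32 D=44] avail[A=58 B=31 C=32 D=44] open={R2}
Step 6: cancel R2 -> on_hand[A=58 B=37 C=32 D=44] avail[A=58 B=37 C=32 D=44] open={}
Step 7: reserve R4 B 1 -> on_hand[A=58 B=37 C=32 D=44] avail[A=58 B=36 C=32 D=44] open={R4}
Step 8: commit R4 -> on_hand[A=58 B=36 C=32 D=44] avail[A=58 B=36 C=32 D=44] open={}
Step 9: reserve R5 D 2 -> on_hand[A=58 B=36 C=32 D=44] avail[A=58 B=36 C=32 D=42] open={R5}
Step 10: reserve R6 D 9 -> on_hand[A=58 B=36 C=32 D=44] avail[A=58 B=36 C=32 D=33] open={R5,R6}
Step 11: cancel R6 -> on_hand[A=58 B=36 C=32 D=44] avail[A=58 B=36 C=32 D=42] open={R5}
Step 12: reserve R7 C 1 -> on_hand[A=58 B=36 C=32 D=44] avail[A=58 B=36 C=31 D=42] open={R5,R7}
Step 13: cancel R5 -> on_hand[A=58 B=36 C=32 D=44] avail[A=58 B=36 C=31 D=44] open={R7}
Step 14: reserve R8 A 9 -> on_hand[A=58 B=36 C=32 D=44] avail[A=49 B=36 C=31 D=44] open={R7,R8}
Step 15: commit R7 -> on_hand[A=58 B=36 C=31 D=44] avail[A=49 B=36 C=31 D=44] open={R8}
Step 16: reserve R9 D 2 -> on_hand[A=58 B=36 C=31 D=44] avail[A=49 B=36 C=31 D=42] open={R8,R9}
Step 17: reserve R10 B 6 -> on_hand[A=58 B=36 C=31 D=44] avail[A=49 B=30 C=31 D=42] open={R10,R8,R9}
Step 18: reserve R11 A 2 -> on_hand[A=58 B=36 C=31 D=44] avail[A=47 B=30 C=31 D=42] open={R10,R11,R8,R9}
Step 19: commit R11 -> on_hand[A=56 B=36 C=31 D=44] avail[A=47 B=30 C=31 D=42] open={R10,R8,R9}
Step 20: reserve R12 D 3 -> on_hand[A=56 B=36 C=31 D=44] avail[A=47 B=30 C=31 D=39] open={R10,R12,R8,R9}
Step 21: reserve R13 A 4 -> on_hand[A=56 B=36 C=31 D=44] avail[A=43 B=30 C=31 D=39] open={R10,R12,R13,R8,R9}
Step 22: commit R12 -> on_hand[A=56 B=36 C=31 D=41] avail[A=43 B=30 C=31 D=39] open={R10,R13,R8,R9}
Step 23: cancel R9 -> on_hand[A=56 B=36 C=31 D=41] avail[A=43 B=30 C=31 D=41] open={R10,R13,R8}
Final available[C] = 31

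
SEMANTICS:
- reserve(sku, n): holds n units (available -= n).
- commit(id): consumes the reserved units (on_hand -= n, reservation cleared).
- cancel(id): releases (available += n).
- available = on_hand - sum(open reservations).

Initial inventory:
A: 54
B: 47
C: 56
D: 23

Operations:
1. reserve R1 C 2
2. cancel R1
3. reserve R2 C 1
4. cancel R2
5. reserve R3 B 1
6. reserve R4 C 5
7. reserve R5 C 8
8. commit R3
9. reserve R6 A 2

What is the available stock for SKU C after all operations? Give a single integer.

Step 1: reserve R1 C 2 -> on_hand[A=54 B=47 C=56 D=23] avail[A=54 B=47 C=54 D=23] open={R1}
Step 2: cancel R1 -> on_hand[A=54 B=47 C=56 D=23] avail[A=54 B=47 C=56 D=23] open={}
Step 3: reserve R2 C 1 -> on_hand[A=54 B=47 C=56 D=23] avail[A=54 B=47 C=55 D=23] open={R2}
Step 4: cancel R2 -> on_hand[A=54 B=47 C=56 D=23] avail[A=54 B=47 C=56 D=23] open={}
Step 5: reserve R3 B 1 -> on_hand[A=54 B=47 C=56 D=23] avail[A=54 B=46 C=56 D=23] open={R3}
Step 6: reserve R4 C 5 -> on_hand[A=54 B=47 C=56 D=23] avail[A=54 B=46 C=51 D=23] open={R3,R4}
Step 7: reserve R5 C 8 -> on_hand[A=54 B=47 C=56 D=23] avail[A=54 B=46 C=43 D=23] open={R3,R4,R5}
Step 8: commit R3 -> on_hand[A=54 B=46 C=56 D=23] avail[A=54 B=46 C=43 D=23] open={R4,R5}
Step 9: reserve R6 A 2 -> on_hand[A=54 B=46 C=56 D=23] avail[A=52 B=46 C=43 D=23] open={R4,R5,R6}
Final available[C] = 43

Answer: 43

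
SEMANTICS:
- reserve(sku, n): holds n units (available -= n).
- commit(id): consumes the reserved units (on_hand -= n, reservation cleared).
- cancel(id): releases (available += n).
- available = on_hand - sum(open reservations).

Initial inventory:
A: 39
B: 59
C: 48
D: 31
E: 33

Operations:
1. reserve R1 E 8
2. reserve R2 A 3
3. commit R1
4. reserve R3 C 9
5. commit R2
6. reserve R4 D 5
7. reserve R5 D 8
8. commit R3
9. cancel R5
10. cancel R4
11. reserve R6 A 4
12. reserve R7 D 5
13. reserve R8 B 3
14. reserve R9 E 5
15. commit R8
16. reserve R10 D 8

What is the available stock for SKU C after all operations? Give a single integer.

Step 1: reserve R1 E 8 -> on_hand[A=39 B=59 C=48 D=31 E=33] avail[A=39 B=59 C=48 D=31 E=25] open={R1}
Step 2: reserve R2 A 3 -> on_hand[A=39 B=59 C=48 D=31 E=33] avail[A=36 B=59 C=48 D=31 E=25] open={R1,R2}
Step 3: commit R1 -> on_hand[A=39 B=59 C=48 D=31 E=25] avail[A=36 B=59 C=48 D=31 E=25] open={R2}
Step 4: reserve R3 C 9 -> on_hand[A=39 B=59 C=48 D=31 E=25] avail[A=36 B=59 C=39 D=31 E=25] open={R2,R3}
Step 5: commit R2 -> on_hand[A=36 B=59 C=48 D=31 E=25] avail[A=36 B=59 C=39 D=31 E=25] open={R3}
Step 6: reserve R4 D 5 -> on_hand[A=36 B=59 C=48 D=31 E=25] avail[A=36 B=59 C=39 D=26 E=25] open={R3,R4}
Step 7: reserve R5 D 8 -> on_hand[A=36 B=59 C=48 D=31 E=25] avail[A=36 B=59 C=39 D=18 E=25] open={R3,R4,R5}
Step 8: commit R3 -> on_hand[A=36 B=59 C=39 D=31 E=25] avail[A=36 B=59 C=39 D=18 E=25] open={R4,R5}
Step 9: cancel R5 -> on_hand[A=36 B=59 C=39 D=31 E=25] avail[A=36 B=59 C=39 D=26 E=25] open={R4}
Step 10: cancel R4 -> on_hand[A=36 B=59 C=39 D=31 E=25] avail[A=36 B=59 C=39 D=31 E=25] open={}
Step 11: reserve R6 A 4 -> on_hand[A=36 B=59 C=39 D=31 E=25] avail[A=32 B=59 C=39 D=31 E=25] open={R6}
Step 12: reserve R7 D 5 -> on_hand[A=36 B=59 C=39 D=31 E=25] avail[A=32 B=59 C=39 D=26 E=25] open={R6,R7}
Step 13: reserve R8 B 3 -> on_hand[A=36 B=59 C=39 D=31 E=25] avail[A=32 B=56 C=39 D=26 E=25] open={R6,R7,R8}
Step 14: reserve R9 E 5 -> on_hand[A=36 B=59 C=39 D=31 E=25] avail[A=32 B=56 C=39 D=26 E=20] open={R6,R7,R8,R9}
Step 15: commit R8 -> on_hand[A=36 B=56 C=39 D=31 E=25] avail[A=32 B=56 C=39 D=26 E=20] open={R6,R7,R9}
Step 16: reserve R10 D 8 -> on_hand[A=36 B=56 C=39 D=31 E=25] avail[A=32 B=56 C=39 D=18 E=20] open={R10,R6,R7,R9}
Final available[C] = 39

Answer: 39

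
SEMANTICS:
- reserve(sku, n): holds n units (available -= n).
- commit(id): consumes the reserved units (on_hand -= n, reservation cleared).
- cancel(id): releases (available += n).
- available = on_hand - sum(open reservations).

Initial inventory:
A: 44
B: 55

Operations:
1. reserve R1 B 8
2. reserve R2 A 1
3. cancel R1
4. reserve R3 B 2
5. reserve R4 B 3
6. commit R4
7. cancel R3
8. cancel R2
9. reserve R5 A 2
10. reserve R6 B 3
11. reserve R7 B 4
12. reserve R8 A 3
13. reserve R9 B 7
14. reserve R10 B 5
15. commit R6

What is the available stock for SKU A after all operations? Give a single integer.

Step 1: reserve R1 B 8 -> on_hand[A=44 B=55] avail[A=44 B=47] open={R1}
Step 2: reserve R2 A 1 -> on_hand[A=44 B=55] avail[A=43 B=47] open={R1,R2}
Step 3: cancel R1 -> on_hand[A=44 B=55] avail[A=43 B=55] open={R2}
Step 4: reserve R3 B 2 -> on_hand[A=44 B=55] avail[A=43 B=53] open={R2,R3}
Step 5: reserve R4 B 3 -> on_hand[A=44 B=55] avail[A=43 B=50] open={R2,R3,R4}
Step 6: commit R4 -> on_hand[A=44 B=52] avail[A=43 B=50] open={R2,R3}
Step 7: cancel R3 -> on_hand[A=44 B=52] avail[A=43 B=52] open={R2}
Step 8: cancel R2 -> on_hand[A=44 B=52] avail[A=44 B=52] open={}
Step 9: reserve R5 A 2 -> on_hand[A=44 B=52] avail[A=42 B=52] open={R5}
Step 10: reserve R6 B 3 -> on_hand[A=44 B=52] avail[A=42 B=49] open={R5,R6}
Step 11: reserve R7 B 4 -> on_hand[A=44 B=52] avail[A=42 B=45] open={R5,R6,R7}
Step 12: reserve R8 A 3 -> on_hand[A=44 B=52] avail[A=39 B=45] open={R5,R6,R7,R8}
Step 13: reserve R9 B 7 -> on_hand[A=44 B=52] avail[A=39 B=38] open={R5,R6,R7,R8,R9}
Step 14: reserve R10 B 5 -> on_hand[A=44 B=52] avail[A=39 B=33] open={R10,R5,R6,R7,R8,R9}
Step 15: commit R6 -> on_hand[A=44 B=49] avail[A=39 B=33] open={R10,R5,R7,R8,R9}
Final available[A] = 39

Answer: 39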